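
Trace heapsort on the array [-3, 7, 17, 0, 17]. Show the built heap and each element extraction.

Build heap: [17, 7, 17, 0, -3]
Extract 17: [17, 7, -3, 0, 17]
Extract 17: [7, 0, -3, 17, 17]
Extract 7: [0, -3, 7, 17, 17]
Extract 0: [-3, 0, 7, 17, 17]


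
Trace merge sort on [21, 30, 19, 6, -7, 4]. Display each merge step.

Divide and conquer:
  Merge [30] + [19] -> [19, 30]
  Merge [21] + [19, 30] -> [19, 21, 30]
  Merge [-7] + [4] -> [-7, 4]
  Merge [6] + [-7, 4] -> [-7, 4, 6]
  Merge [19, 21, 30] + [-7, 4, 6] -> [-7, 4, 6, 19, 21, 30]


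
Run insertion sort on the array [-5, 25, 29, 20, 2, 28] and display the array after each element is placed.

First element -5 is already 'sorted'
Insert 25: shifted 0 elements -> [-5, 25, 29, 20, 2, 28]
Insert 29: shifted 0 elements -> [-5, 25, 29, 20, 2, 28]
Insert 20: shifted 2 elements -> [-5, 20, 25, 29, 2, 28]
Insert 2: shifted 3 elements -> [-5, 2, 20, 25, 29, 28]
Insert 28: shifted 1 elements -> [-5, 2, 20, 25, 28, 29]


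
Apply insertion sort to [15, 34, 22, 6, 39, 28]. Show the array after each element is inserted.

First element 15 is already 'sorted'
Insert 34: shifted 0 elements -> [15, 34, 22, 6, 39, 28]
Insert 22: shifted 1 elements -> [15, 22, 34, 6, 39, 28]
Insert 6: shifted 3 elements -> [6, 15, 22, 34, 39, 28]
Insert 39: shifted 0 elements -> [6, 15, 22, 34, 39, 28]
Insert 28: shifted 2 elements -> [6, 15, 22, 28, 34, 39]


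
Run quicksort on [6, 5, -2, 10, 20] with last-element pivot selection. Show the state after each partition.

Partition 1: pivot=20 at index 4 -> [6, 5, -2, 10, 20]
Partition 2: pivot=10 at index 3 -> [6, 5, -2, 10, 20]
Partition 3: pivot=-2 at index 0 -> [-2, 5, 6, 10, 20]
Partition 4: pivot=6 at index 2 -> [-2, 5, 6, 10, 20]


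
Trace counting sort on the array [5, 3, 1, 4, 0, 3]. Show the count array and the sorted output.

Count array: [1, 1, 0, 2, 1, 1]
(count[i] = number of elements equal to i)
Cumulative count: [1, 2, 2, 4, 5, 6]
Sorted: [0, 1, 3, 3, 4, 5]


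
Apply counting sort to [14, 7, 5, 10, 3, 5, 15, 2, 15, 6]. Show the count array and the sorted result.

Count array: [0, 0, 1, 1, 0, 2, 1, 1, 0, 0, 1, 0, 0, 0, 1, 2]
(count[i] = number of elements equal to i)
Cumulative count: [0, 0, 1, 2, 2, 4, 5, 6, 6, 6, 7, 7, 7, 7, 8, 10]
Sorted: [2, 3, 5, 5, 6, 7, 10, 14, 15, 15]


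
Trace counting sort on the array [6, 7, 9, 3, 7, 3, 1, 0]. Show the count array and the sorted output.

Count array: [1, 1, 0, 2, 0, 0, 1, 2, 0, 1]
(count[i] = number of elements equal to i)
Cumulative count: [1, 2, 2, 4, 4, 4, 5, 7, 7, 8]
Sorted: [0, 1, 3, 3, 6, 7, 7, 9]


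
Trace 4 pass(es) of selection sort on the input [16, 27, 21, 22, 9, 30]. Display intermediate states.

Pass 1: Select minimum 9 at index 4, swap -> [9, 27, 21, 22, 16, 30]
Pass 2: Select minimum 16 at index 4, swap -> [9, 16, 21, 22, 27, 30]
Pass 3: Select minimum 21 at index 2, swap -> [9, 16, 21, 22, 27, 30]
Pass 4: Select minimum 22 at index 3, swap -> [9, 16, 21, 22, 27, 30]


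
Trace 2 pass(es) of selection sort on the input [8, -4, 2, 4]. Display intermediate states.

Pass 1: Select minimum -4 at index 1, swap -> [-4, 8, 2, 4]
Pass 2: Select minimum 2 at index 2, swap -> [-4, 2, 8, 4]


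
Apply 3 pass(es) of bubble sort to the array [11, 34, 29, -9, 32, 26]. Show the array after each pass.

After pass 1: [11, 29, -9, 32, 26, 34] (4 swaps)
After pass 2: [11, -9, 29, 26, 32, 34] (2 swaps)
After pass 3: [-9, 11, 26, 29, 32, 34] (2 swaps)
Total swaps: 8


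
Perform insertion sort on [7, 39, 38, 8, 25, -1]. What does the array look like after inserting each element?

First element 7 is already 'sorted'
Insert 39: shifted 0 elements -> [7, 39, 38, 8, 25, -1]
Insert 38: shifted 1 elements -> [7, 38, 39, 8, 25, -1]
Insert 8: shifted 2 elements -> [7, 8, 38, 39, 25, -1]
Insert 25: shifted 2 elements -> [7, 8, 25, 38, 39, -1]
Insert -1: shifted 5 elements -> [-1, 7, 8, 25, 38, 39]


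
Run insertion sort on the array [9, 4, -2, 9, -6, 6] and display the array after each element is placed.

First element 9 is already 'sorted'
Insert 4: shifted 1 elements -> [4, 9, -2, 9, -6, 6]
Insert -2: shifted 2 elements -> [-2, 4, 9, 9, -6, 6]
Insert 9: shifted 0 elements -> [-2, 4, 9, 9, -6, 6]
Insert -6: shifted 4 elements -> [-6, -2, 4, 9, 9, 6]
Insert 6: shifted 2 elements -> [-6, -2, 4, 6, 9, 9]


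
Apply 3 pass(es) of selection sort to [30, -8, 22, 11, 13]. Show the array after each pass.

Pass 1: Select minimum -8 at index 1, swap -> [-8, 30, 22, 11, 13]
Pass 2: Select minimum 11 at index 3, swap -> [-8, 11, 22, 30, 13]
Pass 3: Select minimum 13 at index 4, swap -> [-8, 11, 13, 30, 22]


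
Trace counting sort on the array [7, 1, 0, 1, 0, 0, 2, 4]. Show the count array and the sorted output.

Count array: [3, 2, 1, 0, 1, 0, 0, 1]
(count[i] = number of elements equal to i)
Cumulative count: [3, 5, 6, 6, 7, 7, 7, 8]
Sorted: [0, 0, 0, 1, 1, 2, 4, 7]


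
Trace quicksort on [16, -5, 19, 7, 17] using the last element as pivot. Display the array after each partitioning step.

Partition 1: pivot=17 at index 3 -> [16, -5, 7, 17, 19]
Partition 2: pivot=7 at index 1 -> [-5, 7, 16, 17, 19]


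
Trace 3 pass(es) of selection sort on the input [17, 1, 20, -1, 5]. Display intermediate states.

Pass 1: Select minimum -1 at index 3, swap -> [-1, 1, 20, 17, 5]
Pass 2: Select minimum 1 at index 1, swap -> [-1, 1, 20, 17, 5]
Pass 3: Select minimum 5 at index 4, swap -> [-1, 1, 5, 17, 20]


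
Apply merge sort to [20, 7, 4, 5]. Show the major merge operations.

Divide and conquer:
  Merge [20] + [7] -> [7, 20]
  Merge [4] + [5] -> [4, 5]
  Merge [7, 20] + [4, 5] -> [4, 5, 7, 20]


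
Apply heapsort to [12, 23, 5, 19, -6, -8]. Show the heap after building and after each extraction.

Build heap: [23, 19, 5, 12, -6, -8]
Extract 23: [19, 12, 5, -8, -6, 23]
Extract 19: [12, -6, 5, -8, 19, 23]
Extract 12: [5, -6, -8, 12, 19, 23]
Extract 5: [-6, -8, 5, 12, 19, 23]
Extract -6: [-8, -6, 5, 12, 19, 23]


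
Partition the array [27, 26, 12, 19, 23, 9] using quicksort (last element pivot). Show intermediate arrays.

Partition 1: pivot=9 at index 0 -> [9, 26, 12, 19, 23, 27]
Partition 2: pivot=27 at index 5 -> [9, 26, 12, 19, 23, 27]
Partition 3: pivot=23 at index 3 -> [9, 12, 19, 23, 26, 27]
Partition 4: pivot=19 at index 2 -> [9, 12, 19, 23, 26, 27]


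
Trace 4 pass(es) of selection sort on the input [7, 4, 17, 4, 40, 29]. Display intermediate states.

Pass 1: Select minimum 4 at index 1, swap -> [4, 7, 17, 4, 40, 29]
Pass 2: Select minimum 4 at index 3, swap -> [4, 4, 17, 7, 40, 29]
Pass 3: Select minimum 7 at index 3, swap -> [4, 4, 7, 17, 40, 29]
Pass 4: Select minimum 17 at index 3, swap -> [4, 4, 7, 17, 40, 29]


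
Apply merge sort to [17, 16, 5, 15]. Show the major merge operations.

Divide and conquer:
  Merge [17] + [16] -> [16, 17]
  Merge [5] + [15] -> [5, 15]
  Merge [16, 17] + [5, 15] -> [5, 15, 16, 17]


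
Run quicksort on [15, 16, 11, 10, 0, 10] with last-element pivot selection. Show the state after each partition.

Partition 1: pivot=10 at index 2 -> [10, 0, 10, 15, 16, 11]
Partition 2: pivot=0 at index 0 -> [0, 10, 10, 15, 16, 11]
Partition 3: pivot=11 at index 3 -> [0, 10, 10, 11, 16, 15]
Partition 4: pivot=15 at index 4 -> [0, 10, 10, 11, 15, 16]


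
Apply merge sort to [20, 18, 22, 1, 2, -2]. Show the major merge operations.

Divide and conquer:
  Merge [18] + [22] -> [18, 22]
  Merge [20] + [18, 22] -> [18, 20, 22]
  Merge [2] + [-2] -> [-2, 2]
  Merge [1] + [-2, 2] -> [-2, 1, 2]
  Merge [18, 20, 22] + [-2, 1, 2] -> [-2, 1, 2, 18, 20, 22]


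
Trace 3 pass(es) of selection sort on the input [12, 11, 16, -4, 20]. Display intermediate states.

Pass 1: Select minimum -4 at index 3, swap -> [-4, 11, 16, 12, 20]
Pass 2: Select minimum 11 at index 1, swap -> [-4, 11, 16, 12, 20]
Pass 3: Select minimum 12 at index 3, swap -> [-4, 11, 12, 16, 20]


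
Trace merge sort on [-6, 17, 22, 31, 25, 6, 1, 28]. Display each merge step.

Divide and conquer:
  Merge [-6] + [17] -> [-6, 17]
  Merge [22] + [31] -> [22, 31]
  Merge [-6, 17] + [22, 31] -> [-6, 17, 22, 31]
  Merge [25] + [6] -> [6, 25]
  Merge [1] + [28] -> [1, 28]
  Merge [6, 25] + [1, 28] -> [1, 6, 25, 28]
  Merge [-6, 17, 22, 31] + [1, 6, 25, 28] -> [-6, 1, 6, 17, 22, 25, 28, 31]


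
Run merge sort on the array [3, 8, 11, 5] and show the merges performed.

Divide and conquer:
  Merge [3] + [8] -> [3, 8]
  Merge [11] + [5] -> [5, 11]
  Merge [3, 8] + [5, 11] -> [3, 5, 8, 11]


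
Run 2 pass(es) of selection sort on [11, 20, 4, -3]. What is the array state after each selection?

Pass 1: Select minimum -3 at index 3, swap -> [-3, 20, 4, 11]
Pass 2: Select minimum 4 at index 2, swap -> [-3, 4, 20, 11]


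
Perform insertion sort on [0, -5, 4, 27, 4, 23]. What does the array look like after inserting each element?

First element 0 is already 'sorted'
Insert -5: shifted 1 elements -> [-5, 0, 4, 27, 4, 23]
Insert 4: shifted 0 elements -> [-5, 0, 4, 27, 4, 23]
Insert 27: shifted 0 elements -> [-5, 0, 4, 27, 4, 23]
Insert 4: shifted 1 elements -> [-5, 0, 4, 4, 27, 23]
Insert 23: shifted 1 elements -> [-5, 0, 4, 4, 23, 27]


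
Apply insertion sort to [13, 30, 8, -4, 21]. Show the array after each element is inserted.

First element 13 is already 'sorted'
Insert 30: shifted 0 elements -> [13, 30, 8, -4, 21]
Insert 8: shifted 2 elements -> [8, 13, 30, -4, 21]
Insert -4: shifted 3 elements -> [-4, 8, 13, 30, 21]
Insert 21: shifted 1 elements -> [-4, 8, 13, 21, 30]


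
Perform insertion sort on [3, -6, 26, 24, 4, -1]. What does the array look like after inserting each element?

First element 3 is already 'sorted'
Insert -6: shifted 1 elements -> [-6, 3, 26, 24, 4, -1]
Insert 26: shifted 0 elements -> [-6, 3, 26, 24, 4, -1]
Insert 24: shifted 1 elements -> [-6, 3, 24, 26, 4, -1]
Insert 4: shifted 2 elements -> [-6, 3, 4, 24, 26, -1]
Insert -1: shifted 4 elements -> [-6, -1, 3, 4, 24, 26]


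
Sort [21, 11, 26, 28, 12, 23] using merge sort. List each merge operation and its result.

Divide and conquer:
  Merge [11] + [26] -> [11, 26]
  Merge [21] + [11, 26] -> [11, 21, 26]
  Merge [12] + [23] -> [12, 23]
  Merge [28] + [12, 23] -> [12, 23, 28]
  Merge [11, 21, 26] + [12, 23, 28] -> [11, 12, 21, 23, 26, 28]


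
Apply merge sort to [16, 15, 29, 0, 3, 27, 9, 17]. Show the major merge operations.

Divide and conquer:
  Merge [16] + [15] -> [15, 16]
  Merge [29] + [0] -> [0, 29]
  Merge [15, 16] + [0, 29] -> [0, 15, 16, 29]
  Merge [3] + [27] -> [3, 27]
  Merge [9] + [17] -> [9, 17]
  Merge [3, 27] + [9, 17] -> [3, 9, 17, 27]
  Merge [0, 15, 16, 29] + [3, 9, 17, 27] -> [0, 3, 9, 15, 16, 17, 27, 29]


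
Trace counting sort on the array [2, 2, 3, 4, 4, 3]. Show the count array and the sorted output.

Count array: [0, 0, 2, 2, 2]
(count[i] = number of elements equal to i)
Cumulative count: [0, 0, 2, 4, 6]
Sorted: [2, 2, 3, 3, 4, 4]


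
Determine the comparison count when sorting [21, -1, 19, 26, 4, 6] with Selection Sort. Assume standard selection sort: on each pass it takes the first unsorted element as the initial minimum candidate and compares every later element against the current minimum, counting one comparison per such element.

Pass 1: scan indices 1..5 for the minimum = 5 comparison(s); min is -1, place at index 0 -> [-1, 21, 19, 26, 4, 6]
Pass 2: scan indices 2..5 for the minimum = 4 comparison(s); min is 4, place at index 1 -> [-1, 4, 19, 26, 21, 6]
Pass 3: scan indices 3..5 for the minimum = 3 comparison(s); min is 6, place at index 2 -> [-1, 4, 6, 26, 21, 19]
Pass 4: scan indices 4..5 for the minimum = 2 comparison(s); min is 19, place at index 3 -> [-1, 4, 6, 19, 21, 26]
Pass 5: scan indices 5..5 for the minimum = 1 comparison(s); min is 21, place at index 4 -> [-1, 4, 6, 19, 21, 26]
Selection sort always scans the whole unsorted suffix, so the count is (n-1) + (n-2) + ... + 1 = n(n-1)/2 = 6*5/2 = 15 regardless of the input order.
Total comparisons: 5 + 4 + 3 + 2 + 1 = 15


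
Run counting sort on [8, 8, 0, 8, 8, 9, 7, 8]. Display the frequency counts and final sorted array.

Count array: [1, 0, 0, 0, 0, 0, 0, 1, 5, 1]
(count[i] = number of elements equal to i)
Cumulative count: [1, 1, 1, 1, 1, 1, 1, 2, 7, 8]
Sorted: [0, 7, 8, 8, 8, 8, 8, 9]


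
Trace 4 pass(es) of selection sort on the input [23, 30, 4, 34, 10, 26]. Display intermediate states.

Pass 1: Select minimum 4 at index 2, swap -> [4, 30, 23, 34, 10, 26]
Pass 2: Select minimum 10 at index 4, swap -> [4, 10, 23, 34, 30, 26]
Pass 3: Select minimum 23 at index 2, swap -> [4, 10, 23, 34, 30, 26]
Pass 4: Select minimum 26 at index 5, swap -> [4, 10, 23, 26, 30, 34]


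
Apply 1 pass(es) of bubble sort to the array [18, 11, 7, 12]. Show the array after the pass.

After pass 1: [11, 7, 12, 18] (3 swaps)
Total swaps: 3


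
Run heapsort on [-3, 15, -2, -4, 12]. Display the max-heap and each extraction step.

Build heap: [15, 12, -2, -4, -3]
Extract 15: [12, -3, -2, -4, 15]
Extract 12: [-2, -3, -4, 12, 15]
Extract -2: [-3, -4, -2, 12, 15]
Extract -3: [-4, -3, -2, 12, 15]


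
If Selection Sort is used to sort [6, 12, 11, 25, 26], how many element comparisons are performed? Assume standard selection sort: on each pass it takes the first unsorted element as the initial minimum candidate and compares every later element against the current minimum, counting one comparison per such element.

Pass 1: scan indices 1..4 for the minimum = 4 comparison(s); min is 6, place at index 0 -> [6, 12, 11, 25, 26]
Pass 2: scan indices 2..4 for the minimum = 3 comparison(s); min is 11, place at index 1 -> [6, 11, 12, 25, 26]
Pass 3: scan indices 3..4 for the minimum = 2 comparison(s); min is 12, place at index 2 -> [6, 11, 12, 25, 26]
Pass 4: scan indices 4..4 for the minimum = 1 comparison(s); min is 25, place at index 3 -> [6, 11, 12, 25, 26]
Selection sort always scans the whole unsorted suffix, so the count is (n-1) + (n-2) + ... + 1 = n(n-1)/2 = 5*4/2 = 10 regardless of the input order.
Total comparisons: 4 + 3 + 2 + 1 = 10


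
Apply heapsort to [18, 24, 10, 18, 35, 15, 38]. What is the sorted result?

Build heap: [38, 35, 18, 18, 24, 15, 10]
Extract 38: [35, 24, 18, 18, 10, 15, 38]
Extract 35: [24, 18, 18, 15, 10, 35, 38]
Extract 24: [18, 15, 18, 10, 24, 35, 38]
Extract 18: [18, 15, 10, 18, 24, 35, 38]
Extract 18: [15, 10, 18, 18, 24, 35, 38]
Extract 15: [10, 15, 18, 18, 24, 35, 38]


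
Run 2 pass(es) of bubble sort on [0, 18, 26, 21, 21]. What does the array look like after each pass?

After pass 1: [0, 18, 21, 21, 26] (2 swaps)
After pass 2: [0, 18, 21, 21, 26] (0 swaps)
Total swaps: 2


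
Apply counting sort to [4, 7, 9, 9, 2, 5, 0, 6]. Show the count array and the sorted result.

Count array: [1, 0, 1, 0, 1, 1, 1, 1, 0, 2]
(count[i] = number of elements equal to i)
Cumulative count: [1, 1, 2, 2, 3, 4, 5, 6, 6, 8]
Sorted: [0, 2, 4, 5, 6, 7, 9, 9]


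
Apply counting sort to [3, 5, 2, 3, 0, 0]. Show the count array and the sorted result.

Count array: [2, 0, 1, 2, 0, 1]
(count[i] = number of elements equal to i)
Cumulative count: [2, 2, 3, 5, 5, 6]
Sorted: [0, 0, 2, 3, 3, 5]


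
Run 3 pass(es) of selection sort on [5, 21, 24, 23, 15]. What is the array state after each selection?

Pass 1: Select minimum 5 at index 0, swap -> [5, 21, 24, 23, 15]
Pass 2: Select minimum 15 at index 4, swap -> [5, 15, 24, 23, 21]
Pass 3: Select minimum 21 at index 4, swap -> [5, 15, 21, 23, 24]


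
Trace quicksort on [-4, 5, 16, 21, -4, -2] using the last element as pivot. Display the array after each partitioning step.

Partition 1: pivot=-2 at index 2 -> [-4, -4, -2, 21, 5, 16]
Partition 2: pivot=-4 at index 1 -> [-4, -4, -2, 21, 5, 16]
Partition 3: pivot=16 at index 4 -> [-4, -4, -2, 5, 16, 21]


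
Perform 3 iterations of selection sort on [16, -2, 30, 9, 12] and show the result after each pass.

Pass 1: Select minimum -2 at index 1, swap -> [-2, 16, 30, 9, 12]
Pass 2: Select minimum 9 at index 3, swap -> [-2, 9, 30, 16, 12]
Pass 3: Select minimum 12 at index 4, swap -> [-2, 9, 12, 16, 30]


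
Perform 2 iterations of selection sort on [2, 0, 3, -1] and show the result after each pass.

Pass 1: Select minimum -1 at index 3, swap -> [-1, 0, 3, 2]
Pass 2: Select minimum 0 at index 1, swap -> [-1, 0, 3, 2]


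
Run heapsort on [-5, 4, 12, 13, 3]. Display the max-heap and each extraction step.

Build heap: [13, 4, 12, -5, 3]
Extract 13: [12, 4, 3, -5, 13]
Extract 12: [4, -5, 3, 12, 13]
Extract 4: [3, -5, 4, 12, 13]
Extract 3: [-5, 3, 4, 12, 13]


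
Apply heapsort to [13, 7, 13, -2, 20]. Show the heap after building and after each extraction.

Build heap: [20, 13, 13, -2, 7]
Extract 20: [13, 7, 13, -2, 20]
Extract 13: [13, 7, -2, 13, 20]
Extract 13: [7, -2, 13, 13, 20]
Extract 7: [-2, 7, 13, 13, 20]


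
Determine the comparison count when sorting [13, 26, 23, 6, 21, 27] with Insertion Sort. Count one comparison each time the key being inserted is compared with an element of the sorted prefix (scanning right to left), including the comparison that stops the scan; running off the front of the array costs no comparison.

Insert 26: 13 <= 26 (stop) = 1 comparison(s) -> [13, 26, 23, 6, 21, 27]
Insert 23: 26 > 23 (shift), 13 <= 23 (stop) = 2 comparison(s) -> [13, 23, 26, 6, 21, 27]
Insert 6: 26 > 6 (shift), 23 > 6 (shift), 13 > 6 (shift), reached front = 3 comparison(s) -> [6, 13, 23, 26, 21, 27]
Insert 21: 26 > 21 (shift), 23 > 21 (shift), 13 <= 21 (stop) = 3 comparison(s) -> [6, 13, 21, 23, 26, 27]
Insert 27: 26 <= 27 (stop) = 1 comparison(s) -> [6, 13, 21, 23, 26, 27]
Total comparisons: 1 + 2 + 3 + 3 + 1 = 10


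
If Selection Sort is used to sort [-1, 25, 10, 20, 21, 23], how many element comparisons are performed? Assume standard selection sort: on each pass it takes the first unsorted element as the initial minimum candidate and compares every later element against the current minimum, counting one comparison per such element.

Pass 1: scan indices 1..5 for the minimum = 5 comparison(s); min is -1, place at index 0 -> [-1, 25, 10, 20, 21, 23]
Pass 2: scan indices 2..5 for the minimum = 4 comparison(s); min is 10, place at index 1 -> [-1, 10, 25, 20, 21, 23]
Pass 3: scan indices 3..5 for the minimum = 3 comparison(s); min is 20, place at index 2 -> [-1, 10, 20, 25, 21, 23]
Pass 4: scan indices 4..5 for the minimum = 2 comparison(s); min is 21, place at index 3 -> [-1, 10, 20, 21, 25, 23]
Pass 5: scan indices 5..5 for the minimum = 1 comparison(s); min is 23, place at index 4 -> [-1, 10, 20, 21, 23, 25]
Selection sort always scans the whole unsorted suffix, so the count is (n-1) + (n-2) + ... + 1 = n(n-1)/2 = 6*5/2 = 15 regardless of the input order.
Total comparisons: 5 + 4 + 3 + 2 + 1 = 15


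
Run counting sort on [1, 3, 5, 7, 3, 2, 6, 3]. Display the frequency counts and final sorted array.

Count array: [0, 1, 1, 3, 0, 1, 1, 1]
(count[i] = number of elements equal to i)
Cumulative count: [0, 1, 2, 5, 5, 6, 7, 8]
Sorted: [1, 2, 3, 3, 3, 5, 6, 7]


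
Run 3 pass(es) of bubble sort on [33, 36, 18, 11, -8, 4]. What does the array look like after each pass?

After pass 1: [33, 18, 11, -8, 4, 36] (4 swaps)
After pass 2: [18, 11, -8, 4, 33, 36] (4 swaps)
After pass 3: [11, -8, 4, 18, 33, 36] (3 swaps)
Total swaps: 11


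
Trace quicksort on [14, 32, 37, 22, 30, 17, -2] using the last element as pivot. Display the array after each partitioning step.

Partition 1: pivot=-2 at index 0 -> [-2, 32, 37, 22, 30, 17, 14]
Partition 2: pivot=14 at index 1 -> [-2, 14, 37, 22, 30, 17, 32]
Partition 3: pivot=32 at index 5 -> [-2, 14, 22, 30, 17, 32, 37]
Partition 4: pivot=17 at index 2 -> [-2, 14, 17, 30, 22, 32, 37]
Partition 5: pivot=22 at index 3 -> [-2, 14, 17, 22, 30, 32, 37]


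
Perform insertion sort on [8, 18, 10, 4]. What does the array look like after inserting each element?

First element 8 is already 'sorted'
Insert 18: shifted 0 elements -> [8, 18, 10, 4]
Insert 10: shifted 1 elements -> [8, 10, 18, 4]
Insert 4: shifted 3 elements -> [4, 8, 10, 18]


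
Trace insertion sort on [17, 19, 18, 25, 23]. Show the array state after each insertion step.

First element 17 is already 'sorted'
Insert 19: shifted 0 elements -> [17, 19, 18, 25, 23]
Insert 18: shifted 1 elements -> [17, 18, 19, 25, 23]
Insert 25: shifted 0 elements -> [17, 18, 19, 25, 23]
Insert 23: shifted 1 elements -> [17, 18, 19, 23, 25]


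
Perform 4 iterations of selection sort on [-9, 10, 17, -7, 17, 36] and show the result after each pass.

Pass 1: Select minimum -9 at index 0, swap -> [-9, 10, 17, -7, 17, 36]
Pass 2: Select minimum -7 at index 3, swap -> [-9, -7, 17, 10, 17, 36]
Pass 3: Select minimum 10 at index 3, swap -> [-9, -7, 10, 17, 17, 36]
Pass 4: Select minimum 17 at index 3, swap -> [-9, -7, 10, 17, 17, 36]


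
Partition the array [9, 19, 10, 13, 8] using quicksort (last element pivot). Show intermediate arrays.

Partition 1: pivot=8 at index 0 -> [8, 19, 10, 13, 9]
Partition 2: pivot=9 at index 1 -> [8, 9, 10, 13, 19]
Partition 3: pivot=19 at index 4 -> [8, 9, 10, 13, 19]
Partition 4: pivot=13 at index 3 -> [8, 9, 10, 13, 19]


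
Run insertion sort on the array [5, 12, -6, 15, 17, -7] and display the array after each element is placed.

First element 5 is already 'sorted'
Insert 12: shifted 0 elements -> [5, 12, -6, 15, 17, -7]
Insert -6: shifted 2 elements -> [-6, 5, 12, 15, 17, -7]
Insert 15: shifted 0 elements -> [-6, 5, 12, 15, 17, -7]
Insert 17: shifted 0 elements -> [-6, 5, 12, 15, 17, -7]
Insert -7: shifted 5 elements -> [-7, -6, 5, 12, 15, 17]


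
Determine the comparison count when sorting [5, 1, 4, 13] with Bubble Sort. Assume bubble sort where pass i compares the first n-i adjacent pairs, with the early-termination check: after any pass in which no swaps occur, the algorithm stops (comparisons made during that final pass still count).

Pass 1: compare adjacent pairs (0,1)..(2,3) = 3 comparison(s), 2 swap(s) -> [1, 4, 5, 13]
Pass 2: compare adjacent pairs (0,1)..(1,2) = 2 comparison(s), 0 swap(s) -> [1, 4, 5, 13]
No swaps in this pass, so bubble sort stops here.
Total comparisons: 3 + 2 = 5


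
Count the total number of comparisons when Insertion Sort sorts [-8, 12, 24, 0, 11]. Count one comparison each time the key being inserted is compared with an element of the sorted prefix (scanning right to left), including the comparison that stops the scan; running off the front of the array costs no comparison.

Insert 12: -8 <= 12 (stop) = 1 comparison(s) -> [-8, 12, 24, 0, 11]
Insert 24: 12 <= 24 (stop) = 1 comparison(s) -> [-8, 12, 24, 0, 11]
Insert 0: 24 > 0 (shift), 12 > 0 (shift), -8 <= 0 (stop) = 3 comparison(s) -> [-8, 0, 12, 24, 11]
Insert 11: 24 > 11 (shift), 12 > 11 (shift), 0 <= 11 (stop) = 3 comparison(s) -> [-8, 0, 11, 12, 24]
Total comparisons: 1 + 1 + 3 + 3 = 8


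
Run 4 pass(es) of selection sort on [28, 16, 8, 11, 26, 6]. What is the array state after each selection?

Pass 1: Select minimum 6 at index 5, swap -> [6, 16, 8, 11, 26, 28]
Pass 2: Select minimum 8 at index 2, swap -> [6, 8, 16, 11, 26, 28]
Pass 3: Select minimum 11 at index 3, swap -> [6, 8, 11, 16, 26, 28]
Pass 4: Select minimum 16 at index 3, swap -> [6, 8, 11, 16, 26, 28]


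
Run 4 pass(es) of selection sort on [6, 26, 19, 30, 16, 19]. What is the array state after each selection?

Pass 1: Select minimum 6 at index 0, swap -> [6, 26, 19, 30, 16, 19]
Pass 2: Select minimum 16 at index 4, swap -> [6, 16, 19, 30, 26, 19]
Pass 3: Select minimum 19 at index 2, swap -> [6, 16, 19, 30, 26, 19]
Pass 4: Select minimum 19 at index 5, swap -> [6, 16, 19, 19, 26, 30]


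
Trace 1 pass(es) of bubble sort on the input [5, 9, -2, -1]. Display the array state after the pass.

After pass 1: [5, -2, -1, 9] (2 swaps)
Total swaps: 2


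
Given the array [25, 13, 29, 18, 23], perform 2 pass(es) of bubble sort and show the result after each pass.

After pass 1: [13, 25, 18, 23, 29] (3 swaps)
After pass 2: [13, 18, 23, 25, 29] (2 swaps)
Total swaps: 5


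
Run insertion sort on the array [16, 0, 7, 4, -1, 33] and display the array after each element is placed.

First element 16 is already 'sorted'
Insert 0: shifted 1 elements -> [0, 16, 7, 4, -1, 33]
Insert 7: shifted 1 elements -> [0, 7, 16, 4, -1, 33]
Insert 4: shifted 2 elements -> [0, 4, 7, 16, -1, 33]
Insert -1: shifted 4 elements -> [-1, 0, 4, 7, 16, 33]
Insert 33: shifted 0 elements -> [-1, 0, 4, 7, 16, 33]


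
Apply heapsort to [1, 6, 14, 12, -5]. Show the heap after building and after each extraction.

Build heap: [14, 12, 1, 6, -5]
Extract 14: [12, 6, 1, -5, 14]
Extract 12: [6, -5, 1, 12, 14]
Extract 6: [1, -5, 6, 12, 14]
Extract 1: [-5, 1, 6, 12, 14]


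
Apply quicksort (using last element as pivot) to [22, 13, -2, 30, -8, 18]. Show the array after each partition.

Partition 1: pivot=18 at index 3 -> [13, -2, -8, 18, 22, 30]
Partition 2: pivot=-8 at index 0 -> [-8, -2, 13, 18, 22, 30]
Partition 3: pivot=13 at index 2 -> [-8, -2, 13, 18, 22, 30]
Partition 4: pivot=30 at index 5 -> [-8, -2, 13, 18, 22, 30]


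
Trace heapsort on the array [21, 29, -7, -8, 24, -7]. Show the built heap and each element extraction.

Build heap: [29, 24, -7, -8, 21, -7]
Extract 29: [24, 21, -7, -8, -7, 29]
Extract 24: [21, -7, -7, -8, 24, 29]
Extract 21: [-7, -8, -7, 21, 24, 29]
Extract -7: [-7, -8, -7, 21, 24, 29]
Extract -7: [-8, -7, -7, 21, 24, 29]


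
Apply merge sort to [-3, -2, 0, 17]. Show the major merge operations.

Divide and conquer:
  Merge [-3] + [-2] -> [-3, -2]
  Merge [0] + [17] -> [0, 17]
  Merge [-3, -2] + [0, 17] -> [-3, -2, 0, 17]


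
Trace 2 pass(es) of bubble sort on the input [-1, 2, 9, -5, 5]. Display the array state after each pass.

After pass 1: [-1, 2, -5, 5, 9] (2 swaps)
After pass 2: [-1, -5, 2, 5, 9] (1 swaps)
Total swaps: 3


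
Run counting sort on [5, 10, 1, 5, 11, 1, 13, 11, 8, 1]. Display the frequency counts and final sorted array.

Count array: [0, 3, 0, 0, 0, 2, 0, 0, 1, 0, 1, 2, 0, 1]
(count[i] = number of elements equal to i)
Cumulative count: [0, 3, 3, 3, 3, 5, 5, 5, 6, 6, 7, 9, 9, 10]
Sorted: [1, 1, 1, 5, 5, 8, 10, 11, 11, 13]


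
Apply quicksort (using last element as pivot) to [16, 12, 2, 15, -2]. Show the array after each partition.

Partition 1: pivot=-2 at index 0 -> [-2, 12, 2, 15, 16]
Partition 2: pivot=16 at index 4 -> [-2, 12, 2, 15, 16]
Partition 3: pivot=15 at index 3 -> [-2, 12, 2, 15, 16]
Partition 4: pivot=2 at index 1 -> [-2, 2, 12, 15, 16]


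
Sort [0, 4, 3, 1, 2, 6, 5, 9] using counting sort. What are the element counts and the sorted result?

Count array: [1, 1, 1, 1, 1, 1, 1, 0, 0, 1]
(count[i] = number of elements equal to i)
Cumulative count: [1, 2, 3, 4, 5, 6, 7, 7, 7, 8]
Sorted: [0, 1, 2, 3, 4, 5, 6, 9]


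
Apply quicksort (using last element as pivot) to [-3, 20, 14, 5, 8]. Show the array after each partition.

Partition 1: pivot=8 at index 2 -> [-3, 5, 8, 20, 14]
Partition 2: pivot=5 at index 1 -> [-3, 5, 8, 20, 14]
Partition 3: pivot=14 at index 3 -> [-3, 5, 8, 14, 20]


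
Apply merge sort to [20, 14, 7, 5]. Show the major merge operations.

Divide and conquer:
  Merge [20] + [14] -> [14, 20]
  Merge [7] + [5] -> [5, 7]
  Merge [14, 20] + [5, 7] -> [5, 7, 14, 20]


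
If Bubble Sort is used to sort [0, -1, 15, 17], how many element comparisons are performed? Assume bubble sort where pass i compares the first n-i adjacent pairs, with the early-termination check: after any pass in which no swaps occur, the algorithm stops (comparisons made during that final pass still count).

Pass 1: compare adjacent pairs (0,1)..(2,3) = 3 comparison(s), 1 swap(s) -> [-1, 0, 15, 17]
Pass 2: compare adjacent pairs (0,1)..(1,2) = 2 comparison(s), 0 swap(s) -> [-1, 0, 15, 17]
No swaps in this pass, so bubble sort stops here.
Total comparisons: 3 + 2 = 5


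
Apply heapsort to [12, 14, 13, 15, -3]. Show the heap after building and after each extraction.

Build heap: [15, 14, 13, 12, -3]
Extract 15: [14, 12, 13, -3, 15]
Extract 14: [13, 12, -3, 14, 15]
Extract 13: [12, -3, 13, 14, 15]
Extract 12: [-3, 12, 13, 14, 15]


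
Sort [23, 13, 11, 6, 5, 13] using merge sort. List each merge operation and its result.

Divide and conquer:
  Merge [13] + [11] -> [11, 13]
  Merge [23] + [11, 13] -> [11, 13, 23]
  Merge [5] + [13] -> [5, 13]
  Merge [6] + [5, 13] -> [5, 6, 13]
  Merge [11, 13, 23] + [5, 6, 13] -> [5, 6, 11, 13, 13, 23]


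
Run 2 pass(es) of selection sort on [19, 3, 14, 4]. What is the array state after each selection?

Pass 1: Select minimum 3 at index 1, swap -> [3, 19, 14, 4]
Pass 2: Select minimum 4 at index 3, swap -> [3, 4, 14, 19]


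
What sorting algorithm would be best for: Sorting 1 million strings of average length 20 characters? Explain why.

Best choice: MSD radix sort or Mergesort
Reason: MSD radix sort is a non-comparison sort that buckets the strings by successive character positions, running in time proportional to the total number of characters examined rather than O(n log n) string comparisons; mergesort is a stable O(n log n)-comparison alternative that works for arbitrary variable-length keys


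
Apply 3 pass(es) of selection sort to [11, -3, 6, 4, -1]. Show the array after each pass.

Pass 1: Select minimum -3 at index 1, swap -> [-3, 11, 6, 4, -1]
Pass 2: Select minimum -1 at index 4, swap -> [-3, -1, 6, 4, 11]
Pass 3: Select minimum 4 at index 3, swap -> [-3, -1, 4, 6, 11]


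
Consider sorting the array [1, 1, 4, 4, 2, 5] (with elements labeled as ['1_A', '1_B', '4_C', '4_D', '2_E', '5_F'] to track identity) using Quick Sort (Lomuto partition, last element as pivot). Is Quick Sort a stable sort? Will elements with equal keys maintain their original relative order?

Trace Quick Sort on the labeled array (the key is the number; the letter only tracks identity):
  Partition indices 0..5 around pivot 5_F -> [1_A, 1_B, 4_C, 4_D, 2_E, 5_F]
  Partition indices 0..4 around pivot 2_E -> [1_A, 1_B, 2_E, 4_D, 4_C, 5_F]
  Partition indices 0..1 around pivot 1_B -> [1_A, 1_B, 2_E, 4_D, 4_C, 5_F]
  Partition indices 3..4 around pivot 4_C -> [1_A, 1_B, 2_E, 4_D, 4_C, 5_F]
Final order: [1_A, 1_B, 2_E, 4_D, 4_C, 5_F]
Equal keys:
  value 1: originally 1_A, 1_B; after sorting 1_A, 1_B -> order preserved
  value 4: originally 4_C, 4_D; after sorting 4_D, 4_C -> order changed
Equal keys were reordered, so Quick Sort is not stable: partition swaps elements across long distances and can reorder equal keys. (One such input is enough; an unstable sort may happen to preserve order on other inputs, but it gives no guarantee.)
Answer: Not stable


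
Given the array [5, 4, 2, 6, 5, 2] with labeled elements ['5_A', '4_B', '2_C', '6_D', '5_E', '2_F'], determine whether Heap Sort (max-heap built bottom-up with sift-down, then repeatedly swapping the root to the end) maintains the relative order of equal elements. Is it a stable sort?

Trace Heap Sort on the labeled array (the key is the number; the letter only tracks identity):
  Build max-heap: [6_D, 5_A, 2_C, 4_B, 5_E, 2_F]
  Swap root 6_D to index 5, re-heapify first 5 -> [5_A, 5_E, 2_C, 4_B, 2_F, 6_D]
  Swap root 5_A to index 4, re-heapify first 4 -> [5_E, 4_B, 2_C, 2_F, 5_A, 6_D]
  Swap root 5_E to index 3, re-heapify first 3 -> [4_B, 2_F, 2_C, 5_E, 5_A, 6_D]
  Swap root 4_B to index 2, re-heapify first 2 -> [2_C, 2_F, 4_B, 5_E, 5_A, 6_D]
  Swap root 2_C to index 1, re-heapify first 1 -> [2_F, 2_C, 4_B, 5_E, 5_A, 6_D]
Final order: [2_F, 2_C, 4_B, 5_E, 5_A, 6_D]
Equal keys:
  value 2: originally 2_C, 2_F; after sorting 2_F, 2_C -> order changed
  value 5: originally 5_A, 5_E; after sorting 5_E, 5_A -> order changed
Equal keys were reordered, so Heap Sort is not stable: heap construction and root-to-end swaps move elements without regard to the original order of equal keys. (One such input is enough; an unstable sort may happen to preserve order on other inputs, but it gives no guarantee.)
Answer: Not stable


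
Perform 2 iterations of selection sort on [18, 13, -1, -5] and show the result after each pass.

Pass 1: Select minimum -5 at index 3, swap -> [-5, 13, -1, 18]
Pass 2: Select minimum -1 at index 2, swap -> [-5, -1, 13, 18]


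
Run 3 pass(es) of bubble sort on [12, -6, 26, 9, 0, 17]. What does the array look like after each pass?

After pass 1: [-6, 12, 9, 0, 17, 26] (4 swaps)
After pass 2: [-6, 9, 0, 12, 17, 26] (2 swaps)
After pass 3: [-6, 0, 9, 12, 17, 26] (1 swaps)
Total swaps: 7


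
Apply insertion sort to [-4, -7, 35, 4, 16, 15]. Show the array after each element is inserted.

First element -4 is already 'sorted'
Insert -7: shifted 1 elements -> [-7, -4, 35, 4, 16, 15]
Insert 35: shifted 0 elements -> [-7, -4, 35, 4, 16, 15]
Insert 4: shifted 1 elements -> [-7, -4, 4, 35, 16, 15]
Insert 16: shifted 1 elements -> [-7, -4, 4, 16, 35, 15]
Insert 15: shifted 2 elements -> [-7, -4, 4, 15, 16, 35]


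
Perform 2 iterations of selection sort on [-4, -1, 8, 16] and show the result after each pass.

Pass 1: Select minimum -4 at index 0, swap -> [-4, -1, 8, 16]
Pass 2: Select minimum -1 at index 1, swap -> [-4, -1, 8, 16]


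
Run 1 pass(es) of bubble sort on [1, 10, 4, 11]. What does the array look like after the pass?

After pass 1: [1, 4, 10, 11] (1 swaps)
Total swaps: 1


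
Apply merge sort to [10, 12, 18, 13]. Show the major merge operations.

Divide and conquer:
  Merge [10] + [12] -> [10, 12]
  Merge [18] + [13] -> [13, 18]
  Merge [10, 12] + [13, 18] -> [10, 12, 13, 18]


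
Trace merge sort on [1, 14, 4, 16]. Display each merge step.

Divide and conquer:
  Merge [1] + [14] -> [1, 14]
  Merge [4] + [16] -> [4, 16]
  Merge [1, 14] + [4, 16] -> [1, 4, 14, 16]


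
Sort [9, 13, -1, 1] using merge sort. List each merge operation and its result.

Divide and conquer:
  Merge [9] + [13] -> [9, 13]
  Merge [-1] + [1] -> [-1, 1]
  Merge [9, 13] + [-1, 1] -> [-1, 1, 9, 13]


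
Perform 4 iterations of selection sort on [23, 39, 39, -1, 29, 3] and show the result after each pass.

Pass 1: Select minimum -1 at index 3, swap -> [-1, 39, 39, 23, 29, 3]
Pass 2: Select minimum 3 at index 5, swap -> [-1, 3, 39, 23, 29, 39]
Pass 3: Select minimum 23 at index 3, swap -> [-1, 3, 23, 39, 29, 39]
Pass 4: Select minimum 29 at index 4, swap -> [-1, 3, 23, 29, 39, 39]


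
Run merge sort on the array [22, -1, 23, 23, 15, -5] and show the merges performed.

Divide and conquer:
  Merge [-1] + [23] -> [-1, 23]
  Merge [22] + [-1, 23] -> [-1, 22, 23]
  Merge [15] + [-5] -> [-5, 15]
  Merge [23] + [-5, 15] -> [-5, 15, 23]
  Merge [-1, 22, 23] + [-5, 15, 23] -> [-5, -1, 15, 22, 23, 23]


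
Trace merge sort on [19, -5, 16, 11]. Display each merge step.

Divide and conquer:
  Merge [19] + [-5] -> [-5, 19]
  Merge [16] + [11] -> [11, 16]
  Merge [-5, 19] + [11, 16] -> [-5, 11, 16, 19]


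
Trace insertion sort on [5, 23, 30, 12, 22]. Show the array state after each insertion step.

First element 5 is already 'sorted'
Insert 23: shifted 0 elements -> [5, 23, 30, 12, 22]
Insert 30: shifted 0 elements -> [5, 23, 30, 12, 22]
Insert 12: shifted 2 elements -> [5, 12, 23, 30, 22]
Insert 22: shifted 2 elements -> [5, 12, 22, 23, 30]


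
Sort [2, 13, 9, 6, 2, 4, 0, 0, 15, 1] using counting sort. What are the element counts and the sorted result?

Count array: [2, 1, 2, 0, 1, 0, 1, 0, 0, 1, 0, 0, 0, 1, 0, 1]
(count[i] = number of elements equal to i)
Cumulative count: [2, 3, 5, 5, 6, 6, 7, 7, 7, 8, 8, 8, 8, 9, 9, 10]
Sorted: [0, 0, 1, 2, 2, 4, 6, 9, 13, 15]


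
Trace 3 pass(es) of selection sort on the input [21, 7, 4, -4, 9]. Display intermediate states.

Pass 1: Select minimum -4 at index 3, swap -> [-4, 7, 4, 21, 9]
Pass 2: Select minimum 4 at index 2, swap -> [-4, 4, 7, 21, 9]
Pass 3: Select minimum 7 at index 2, swap -> [-4, 4, 7, 21, 9]


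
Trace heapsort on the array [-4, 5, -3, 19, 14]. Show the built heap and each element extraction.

Build heap: [19, 14, -3, 5, -4]
Extract 19: [14, 5, -3, -4, 19]
Extract 14: [5, -4, -3, 14, 19]
Extract 5: [-3, -4, 5, 14, 19]
Extract -3: [-4, -3, 5, 14, 19]


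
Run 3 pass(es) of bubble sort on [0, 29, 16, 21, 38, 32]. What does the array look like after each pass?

After pass 1: [0, 16, 21, 29, 32, 38] (3 swaps)
After pass 2: [0, 16, 21, 29, 32, 38] (0 swaps)
After pass 3: [0, 16, 21, 29, 32, 38] (0 swaps)
Total swaps: 3


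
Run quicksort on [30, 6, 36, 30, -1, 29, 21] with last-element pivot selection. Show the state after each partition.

Partition 1: pivot=21 at index 2 -> [6, -1, 21, 30, 30, 29, 36]
Partition 2: pivot=-1 at index 0 -> [-1, 6, 21, 30, 30, 29, 36]
Partition 3: pivot=36 at index 6 -> [-1, 6, 21, 30, 30, 29, 36]
Partition 4: pivot=29 at index 3 -> [-1, 6, 21, 29, 30, 30, 36]
Partition 5: pivot=30 at index 5 -> [-1, 6, 21, 29, 30, 30, 36]


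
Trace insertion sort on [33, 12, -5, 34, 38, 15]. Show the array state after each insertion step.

First element 33 is already 'sorted'
Insert 12: shifted 1 elements -> [12, 33, -5, 34, 38, 15]
Insert -5: shifted 2 elements -> [-5, 12, 33, 34, 38, 15]
Insert 34: shifted 0 elements -> [-5, 12, 33, 34, 38, 15]
Insert 38: shifted 0 elements -> [-5, 12, 33, 34, 38, 15]
Insert 15: shifted 3 elements -> [-5, 12, 15, 33, 34, 38]


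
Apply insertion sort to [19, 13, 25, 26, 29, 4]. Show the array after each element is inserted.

First element 19 is already 'sorted'
Insert 13: shifted 1 elements -> [13, 19, 25, 26, 29, 4]
Insert 25: shifted 0 elements -> [13, 19, 25, 26, 29, 4]
Insert 26: shifted 0 elements -> [13, 19, 25, 26, 29, 4]
Insert 29: shifted 0 elements -> [13, 19, 25, 26, 29, 4]
Insert 4: shifted 5 elements -> [4, 13, 19, 25, 26, 29]


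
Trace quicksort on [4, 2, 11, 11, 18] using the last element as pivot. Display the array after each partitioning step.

Partition 1: pivot=18 at index 4 -> [4, 2, 11, 11, 18]
Partition 2: pivot=11 at index 3 -> [4, 2, 11, 11, 18]
Partition 3: pivot=11 at index 2 -> [4, 2, 11, 11, 18]
Partition 4: pivot=2 at index 0 -> [2, 4, 11, 11, 18]


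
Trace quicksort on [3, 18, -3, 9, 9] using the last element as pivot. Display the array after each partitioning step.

Partition 1: pivot=9 at index 3 -> [3, -3, 9, 9, 18]
Partition 2: pivot=9 at index 2 -> [3, -3, 9, 9, 18]
Partition 3: pivot=-3 at index 0 -> [-3, 3, 9, 9, 18]


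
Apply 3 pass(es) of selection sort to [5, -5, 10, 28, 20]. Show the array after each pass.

Pass 1: Select minimum -5 at index 1, swap -> [-5, 5, 10, 28, 20]
Pass 2: Select minimum 5 at index 1, swap -> [-5, 5, 10, 28, 20]
Pass 3: Select minimum 10 at index 2, swap -> [-5, 5, 10, 28, 20]


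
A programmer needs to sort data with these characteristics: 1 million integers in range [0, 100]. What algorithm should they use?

Best choice: Counting sort
Reason: O(n + k) where k=100 is small; linear time beats O(n log n)


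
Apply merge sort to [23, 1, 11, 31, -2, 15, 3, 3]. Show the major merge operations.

Divide and conquer:
  Merge [23] + [1] -> [1, 23]
  Merge [11] + [31] -> [11, 31]
  Merge [1, 23] + [11, 31] -> [1, 11, 23, 31]
  Merge [-2] + [15] -> [-2, 15]
  Merge [3] + [3] -> [3, 3]
  Merge [-2, 15] + [3, 3] -> [-2, 3, 3, 15]
  Merge [1, 11, 23, 31] + [-2, 3, 3, 15] -> [-2, 1, 3, 3, 11, 15, 23, 31]


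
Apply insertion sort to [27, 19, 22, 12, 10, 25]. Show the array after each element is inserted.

First element 27 is already 'sorted'
Insert 19: shifted 1 elements -> [19, 27, 22, 12, 10, 25]
Insert 22: shifted 1 elements -> [19, 22, 27, 12, 10, 25]
Insert 12: shifted 3 elements -> [12, 19, 22, 27, 10, 25]
Insert 10: shifted 4 elements -> [10, 12, 19, 22, 27, 25]
Insert 25: shifted 1 elements -> [10, 12, 19, 22, 25, 27]


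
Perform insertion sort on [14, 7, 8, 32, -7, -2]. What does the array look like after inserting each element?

First element 14 is already 'sorted'
Insert 7: shifted 1 elements -> [7, 14, 8, 32, -7, -2]
Insert 8: shifted 1 elements -> [7, 8, 14, 32, -7, -2]
Insert 32: shifted 0 elements -> [7, 8, 14, 32, -7, -2]
Insert -7: shifted 4 elements -> [-7, 7, 8, 14, 32, -2]
Insert -2: shifted 4 elements -> [-7, -2, 7, 8, 14, 32]
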